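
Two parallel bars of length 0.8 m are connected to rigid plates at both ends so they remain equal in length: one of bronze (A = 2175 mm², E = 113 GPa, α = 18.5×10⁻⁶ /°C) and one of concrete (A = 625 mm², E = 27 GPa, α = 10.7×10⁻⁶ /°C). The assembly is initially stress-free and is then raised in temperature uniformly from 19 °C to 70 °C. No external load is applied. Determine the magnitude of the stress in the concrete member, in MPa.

σ ≈ 10.1 MPa (tensile)

The bronze has the larger α, so on heating it would change length more than the concrete if both were free. The rigid plates force a common final length, so the bronze is put into compression and the concrete into tension, with equal and opposite forces P (no external load).
Equating the net (thermal + elastic) strains gives |α₁ − α₂|·ΔT = P·[1/(A₁E₁) + 1/(A₂E₂)].
|α₁ − α₂|·ΔT = 7.8×10⁻⁶ × 51 = 0.0003978.
1/(A₁E₁) + 1/(A₂E₂) = 1/(2175×113×10³) + 1/(625×27×10³) = 6.333×10⁻⁸ N⁻¹.
P = 0.0003978 / 6.333×10⁻⁸ = 6282 N = 6.282 kN.
σ_{concrete} = P/A₂ = 6282/625 = 10.05 MPa, tensile.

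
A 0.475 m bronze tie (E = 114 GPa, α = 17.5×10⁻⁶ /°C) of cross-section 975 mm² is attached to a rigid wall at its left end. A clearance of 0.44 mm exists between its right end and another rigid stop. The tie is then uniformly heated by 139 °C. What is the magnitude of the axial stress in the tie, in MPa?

Free thermal elongation = αΔT L = 17.5×10⁻⁶ × 139 × 475 = 1.155 mm.
After closing the 0.44 mm clearance, 1.155 − 0.44 = 0.7154 mm of expansion remains to be suppressed by the wall.
Compatibility: PL/(AE) = 0.7154 mm, so σ = P/A = E × (0.7154/475) = 171.7 MPa.

σ ≈ 172 MPa (compressive)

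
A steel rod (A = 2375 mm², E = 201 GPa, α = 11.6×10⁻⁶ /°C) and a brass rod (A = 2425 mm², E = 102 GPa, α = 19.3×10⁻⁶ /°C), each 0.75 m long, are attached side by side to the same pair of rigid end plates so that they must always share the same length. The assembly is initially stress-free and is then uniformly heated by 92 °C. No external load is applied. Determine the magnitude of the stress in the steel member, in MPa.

The brass has the larger α, so on heating it would change length more than the steel if both were free. The rigid plates force a common final length, so the brass is put into compression and the steel into tension, with equal and opposite forces P (no external load).
Equating the net (thermal + elastic) strains gives |α₁ − α₂|·ΔT = P·[1/(A₁E₁) + 1/(A₂E₂)].
|α₁ − α₂|·ΔT = 7.7×10⁻⁶ × 92 = 0.0007084.
1/(A₁E₁) + 1/(A₂E₂) = 1/(2375×201×10³) + 1/(2425×102×10³) = 6.138×10⁻⁹ N⁻¹.
So P = 0.0007084 / 6.138×10⁻⁹ = 115.4 kN.
σ_{steel} = P/A₁ = 115400/2375 = 48.6 MPa, tensile.

σ ≈ 48.6 MPa (tensile)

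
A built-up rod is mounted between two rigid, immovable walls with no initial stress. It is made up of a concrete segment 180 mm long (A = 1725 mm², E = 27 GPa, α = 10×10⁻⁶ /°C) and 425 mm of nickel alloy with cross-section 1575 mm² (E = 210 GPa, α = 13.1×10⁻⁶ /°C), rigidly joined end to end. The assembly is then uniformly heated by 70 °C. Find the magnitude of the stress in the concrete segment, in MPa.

σ ≈ 58.1 MPa (compressive)

With the walls removed the bar would change length by δ_free = Σ αᵢΔT Lᵢ = 10×10⁻⁶×70×180 + 13.1×10⁻⁶×70×425 = 0.5157 mm.
The rigid supports impose zero overall length change; the single axial force P common to all segments must satisfy P Σ Lᵢ/(AᵢEᵢ) = δ_free.
Σ Lᵢ/(AᵢEᵢ) = 180/(1725×27×10³) + 425/(1575×210×10³) = 5.15×10⁻⁶ mm/N.
Hence P = δ_free / Σ(L/AE) = 0.5157/5.15×10⁻⁶ = 100.1 kN (compressive).
σ_{concrete} = P / A = 100100 / 1725 = 58.06 MPa.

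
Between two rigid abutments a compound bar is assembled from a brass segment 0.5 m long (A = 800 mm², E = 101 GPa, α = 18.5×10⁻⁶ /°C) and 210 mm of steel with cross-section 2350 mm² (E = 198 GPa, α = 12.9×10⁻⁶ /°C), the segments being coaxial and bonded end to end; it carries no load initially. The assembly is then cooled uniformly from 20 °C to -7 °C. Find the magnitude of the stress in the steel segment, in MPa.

Free thermal contraction of the whole bar: Σ αᵢΔT Lᵢ = 18.5×10⁻⁶×27×500 + 12.9×10⁻⁶×27×210 = 0.3229 mm.
The rigid supports impose zero overall length change; the single axial force P common to all segments must satisfy P Σ Lᵢ/(AᵢEᵢ) = δ_free.
The series flexibility is Σ Lᵢ/(AᵢEᵢ) = 500/(800×101×10³) + 210/(2350×198×10³) = 6.639×10⁻⁶ mm/N.
P = 0.3229 / 6.639×10⁻⁶ = 48630 N = 48.63 kN, tensile.
σ_{steel} = P / A = 48630 / 2350 = 20.69 MPa.

σ ≈ 20.7 MPa (tensile)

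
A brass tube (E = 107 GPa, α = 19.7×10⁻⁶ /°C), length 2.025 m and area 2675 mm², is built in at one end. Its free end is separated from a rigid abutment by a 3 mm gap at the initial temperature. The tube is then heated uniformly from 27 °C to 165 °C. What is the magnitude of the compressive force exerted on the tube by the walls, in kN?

P ≈ 354 kN

Free thermal elongation = αΔT L = 19.7×10⁻⁶ × 138 × 2025 = 5.505 mm.
After closing the 3 mm clearance, 5.505 − 3 = 2.505 mm of expansion remains to be suppressed by the wall.
So σ = E(δ_free − g)/L = 107×10³ × 2.505/2025 = 132.4 MPa.
P = σA = 132.4 × 2675 = 354.1 kN.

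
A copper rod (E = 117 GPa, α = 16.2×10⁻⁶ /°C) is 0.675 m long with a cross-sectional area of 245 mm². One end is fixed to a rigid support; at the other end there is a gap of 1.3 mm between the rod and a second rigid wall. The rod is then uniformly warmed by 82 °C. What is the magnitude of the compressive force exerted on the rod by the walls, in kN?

Unrestrained expansion: δ_free = αΔT L = 16.2×10⁻⁶ × 82 × 675 = 0.8967 mm.
This is smaller than the 1.3 mm clearance, so the rod expands freely without reaching the stop — the stress is zero.

P ≈ 0 kN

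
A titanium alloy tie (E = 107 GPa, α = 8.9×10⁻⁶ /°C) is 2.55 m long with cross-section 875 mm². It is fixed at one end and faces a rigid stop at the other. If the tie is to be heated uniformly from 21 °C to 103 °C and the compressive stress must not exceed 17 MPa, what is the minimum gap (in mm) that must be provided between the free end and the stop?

Free expansion if unrestrained: δ_free = αΔT L = 8.9×10⁻⁶ × 82 × 2550 = 1.861 mm.
At the allowable stress the elastic shortening the wall may impose is σL/E = 17 × 2550 / (107×10³) = 0.4051 mm.
So the gap has to take up the difference, g_min = δ_free − σL/E = 1.861 − 0.4051 = 1.456 mm.

g ≈ 1.46 mm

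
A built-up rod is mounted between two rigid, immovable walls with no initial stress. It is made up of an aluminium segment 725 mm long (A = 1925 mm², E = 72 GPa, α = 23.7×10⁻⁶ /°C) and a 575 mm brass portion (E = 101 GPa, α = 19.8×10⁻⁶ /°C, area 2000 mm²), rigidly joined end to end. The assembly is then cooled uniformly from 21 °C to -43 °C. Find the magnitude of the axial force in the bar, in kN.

If the supports were absent, the total length change would be Σ αᵢΔT Lᵢ = 23.7×10⁻⁶×64×725 + 19.8×10⁻⁶×64×575 = 1.828 mm.
The walls prevent any net length change, so an axial force P (same in every segment) develops. Compatibility: P · Σ Lᵢ/(AᵢEᵢ) = δ_free.
Σ Lᵢ/(AᵢEᵢ) = 725/(1925×72×10³) + 575/(2000×101×10³) = 8.077×10⁻⁶ mm/N.
Hence P = δ_free / Σ(L/AE) = 1.828/8.077×10⁻⁶ = 226.3 kN (tensile).

P ≈ 226 kN (tensile)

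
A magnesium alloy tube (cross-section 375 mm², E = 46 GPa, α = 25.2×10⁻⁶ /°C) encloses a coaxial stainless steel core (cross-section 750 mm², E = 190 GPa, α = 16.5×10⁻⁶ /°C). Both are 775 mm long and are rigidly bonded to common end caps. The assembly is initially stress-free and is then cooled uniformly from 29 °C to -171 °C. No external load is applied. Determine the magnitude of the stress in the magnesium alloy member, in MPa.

σ ≈ 71.4 MPa (tensile)

The magnesium alloy has the larger α, so on cooling it would change length more than the stainless steel if both were free. The rigid plates force a common final length, so the magnesium alloy is put into tension and the stainless steel into compression, with equal and opposite forces P (no external load).
Compatibility of the two members (thermal + elastic change equal): (α₁ − α₂)ΔT = P·[1/(A₁E₁) + 1/(A₂E₂)].
|α₁ − α₂|·ΔT = 8.7×10⁻⁶ × 200 = 0.00174.
1/(A₁E₁) + 1/(A₂E₂) = 1/(375×46×10³) + 1/(750×190×10³) = 6.499×10⁻⁸ N⁻¹.
So P = 0.00174 / 6.499×10⁻⁸ = 26.77 kN.
σ_{magnesium alloy} = P/A₁ = 26770/375 = 71.4 MPa, tensile.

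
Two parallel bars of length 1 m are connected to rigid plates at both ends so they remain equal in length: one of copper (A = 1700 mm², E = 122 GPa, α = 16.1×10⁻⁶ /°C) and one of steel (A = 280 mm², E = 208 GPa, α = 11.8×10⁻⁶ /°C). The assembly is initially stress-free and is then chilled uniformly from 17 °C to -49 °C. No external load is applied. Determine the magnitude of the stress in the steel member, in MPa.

σ ≈ 46.1 MPa (compressive)

Equilibrium of a rigid end plate with no external load gives equal and opposite internal forces ±P in the two members. Since α_{copper} > α_{steel}, cooling drives the copper into tension and the steel into compression.
Setting the final lengths equal and cancelling L: (α₁ − α₂)ΔT = P/(A₁E₁) + P/(A₂E₂).
|α₁ − α₂|·ΔT = 4.3×10⁻⁶ × 66 = 0.0002838.
1/(A₁E₁) + 1/(A₂E₂) = 1/(1700×122×10³) + 1/(280×208×10³) = 2.199×10⁻⁸ N⁻¹.
P = 0.0002838 / 2.199×10⁻⁸ = 12900 N = 12.9 kN.
σ_{steel} = P/A₂ = 12900/280 = 46.09 MPa, compressive.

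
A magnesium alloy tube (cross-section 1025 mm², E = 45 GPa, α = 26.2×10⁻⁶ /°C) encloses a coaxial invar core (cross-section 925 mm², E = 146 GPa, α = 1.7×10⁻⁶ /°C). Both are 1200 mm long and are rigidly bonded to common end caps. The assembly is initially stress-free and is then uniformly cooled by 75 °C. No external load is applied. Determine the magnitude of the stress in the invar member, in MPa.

Equilibrium of a rigid end plate with no external load gives equal and opposite internal forces ±P in the two members. Since α_{magnesium alloy} > α_{invar}, cooling drives the magnesium alloy into tension and the invar into compression.
Compatibility of the two members (thermal + elastic change equal): (α₁ − α₂)ΔT = P·[1/(A₁E₁) + 1/(A₂E₂)].
|α₁ − α₂|·ΔT = 24.5×10⁻⁶ × 75 = 0.001837.
1/(A₁E₁) + 1/(A₂E₂) = 1/(1025×45×10³) + 1/(925×146×10³) = 2.908×10⁻⁸ N⁻¹.
So P = 0.001837 / 2.908×10⁻⁸ = 63.18 kN.
σ_{invar} = P/A₂ = 63180/925 = 68.3 MPa, compressive.

σ ≈ 68.3 MPa (compressive)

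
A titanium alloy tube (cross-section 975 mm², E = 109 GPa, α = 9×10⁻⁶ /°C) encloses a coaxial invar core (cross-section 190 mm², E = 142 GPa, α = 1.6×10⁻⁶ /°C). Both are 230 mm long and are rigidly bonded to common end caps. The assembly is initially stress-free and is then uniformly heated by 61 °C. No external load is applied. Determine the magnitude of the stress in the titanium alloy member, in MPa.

Both members must finish at the same length. With the larger α, the titanium alloy tends to over-expand; the plates restrain it, putting the titanium alloy in compression and the invar in tension. With no external load the two internal forces are equal and opposite, magnitude P.
Setting the final lengths equal and cancelling L: (α₁ − α₂)ΔT = P/(A₁E₁) + P/(A₂E₂).
|α₁ − α₂|·ΔT = 7.4×10⁻⁶ × 61 = 0.0004514.
1/(A₁E₁) + 1/(A₂E₂) = 1/(975×109×10³) + 1/(190×142×10³) = 4.647×10⁻⁸ N⁻¹.
So P = 0.0004514 / 4.647×10⁻⁸ = 9.713 kN.
σ_{titanium alloy} = P/A₁ = 9713/975 = 9.962 MPa, compressive.

σ ≈ 9.96 MPa (compressive)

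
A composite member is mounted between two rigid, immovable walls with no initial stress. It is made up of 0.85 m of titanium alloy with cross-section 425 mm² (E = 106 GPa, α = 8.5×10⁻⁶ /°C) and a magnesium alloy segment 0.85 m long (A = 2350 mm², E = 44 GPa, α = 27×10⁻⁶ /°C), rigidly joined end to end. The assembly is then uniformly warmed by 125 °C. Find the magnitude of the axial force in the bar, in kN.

P ≈ 139 kN (compressive)

Free thermal expansion of the whole bar: Σ αᵢΔT Lᵢ = 8.5×10⁻⁶×125×850 + 27×10⁻⁶×125×850 = 3.772 mm.
The rigid supports impose zero overall length change; the single axial force P common to all segments must satisfy P Σ Lᵢ/(AᵢEᵢ) = δ_free.
The series flexibility is Σ Lᵢ/(AᵢEᵢ) = 850/(425×106×10³) + 850/(2350×44×10³) = 2.709×10⁻⁵ mm/N.
Hence P = δ_free / Σ(L/AE) = 3.772/2.709×10⁻⁵ = 139.2 kN (compressive).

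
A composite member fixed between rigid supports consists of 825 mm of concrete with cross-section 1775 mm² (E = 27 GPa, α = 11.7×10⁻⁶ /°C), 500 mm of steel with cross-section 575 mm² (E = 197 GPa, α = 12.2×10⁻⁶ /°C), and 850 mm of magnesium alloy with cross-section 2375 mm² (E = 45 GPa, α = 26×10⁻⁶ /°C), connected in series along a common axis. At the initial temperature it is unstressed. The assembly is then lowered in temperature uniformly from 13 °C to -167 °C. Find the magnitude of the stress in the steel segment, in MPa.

If the supports were absent, the total length change would be Σ αᵢΔT Lᵢ = 11.7×10⁻⁶×180×825 + 12.2×10⁻⁶×180×500 + 26×10⁻⁶×180×850 = 6.813 mm.
The walls prevent any net length change, so an axial force P (same in every segment) develops. Compatibility: P · Σ Lᵢ/(AᵢEᵢ) = δ_free.
Σ Lᵢ/(AᵢEᵢ) = 825/(1775×27×10³) + 500/(575×197×10³) + 850/(2375×45×10³) = 2.958×10⁻⁵ mm/N.
So P = 6.813 / 2.958×10⁻⁵ = 230.3 kN, tensile.
σ_{steel} = P / A = 230300 / 575 = 400.6 MPa.

σ ≈ 401 MPa (tensile)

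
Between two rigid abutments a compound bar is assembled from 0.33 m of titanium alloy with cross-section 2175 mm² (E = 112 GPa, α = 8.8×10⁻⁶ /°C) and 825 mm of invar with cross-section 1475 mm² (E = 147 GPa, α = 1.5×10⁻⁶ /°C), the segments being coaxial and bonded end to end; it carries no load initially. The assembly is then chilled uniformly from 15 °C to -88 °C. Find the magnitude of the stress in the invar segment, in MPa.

σ ≈ 56.1 MPa (tensile)

Free thermal contraction of the whole bar: Σ αᵢΔT Lᵢ = 8.8×10⁻⁶×103×330 + 1.5×10⁻⁶×103×825 = 0.4266 mm.
Since the ends are fixed, an axial force P builds up, equal in every segment, with P · Σ Lᵢ/(AᵢEᵢ) = δ_free.
The series flexibility is Σ Lᵢ/(AᵢEᵢ) = 330/(2175×112×10³) + 825/(1475×147×10³) = 5.16×10⁻⁶ mm/N.
P = 0.4266 / 5.16×10⁻⁶ = 82680 N = 82.68 kN, tensile.
σ_{invar} = P / A = 82680 / 1475 = 56.05 MPa.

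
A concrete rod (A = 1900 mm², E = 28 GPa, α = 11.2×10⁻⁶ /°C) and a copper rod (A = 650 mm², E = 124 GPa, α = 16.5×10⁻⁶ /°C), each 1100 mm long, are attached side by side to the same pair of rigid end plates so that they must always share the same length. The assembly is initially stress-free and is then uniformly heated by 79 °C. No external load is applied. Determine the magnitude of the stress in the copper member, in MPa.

Both members must finish at the same length. With the larger α, the copper tends to over-expand; the plates restrain it, putting the copper in compression and the concrete in tension. With no external load the two internal forces are equal and opposite, magnitude P.
Setting the final lengths equal and cancelling L: (α₁ − α₂)ΔT = P/(A₁E₁) + P/(A₂E₂).
|α₁ − α₂|·ΔT = 5.3×10⁻⁶ × 79 = 0.0004187.
1/(A₁E₁) + 1/(A₂E₂) = 1/(1900×28×10³) + 1/(650×124×10³) = 3.12×10⁻⁸ N⁻¹.
So P = 0.0004187 / 3.12×10⁻⁸ = 13.42 kN.
σ_{copper} = P/A₂ = 13420/650 = 20.64 MPa, compressive.

σ ≈ 20.6 MPa (compressive)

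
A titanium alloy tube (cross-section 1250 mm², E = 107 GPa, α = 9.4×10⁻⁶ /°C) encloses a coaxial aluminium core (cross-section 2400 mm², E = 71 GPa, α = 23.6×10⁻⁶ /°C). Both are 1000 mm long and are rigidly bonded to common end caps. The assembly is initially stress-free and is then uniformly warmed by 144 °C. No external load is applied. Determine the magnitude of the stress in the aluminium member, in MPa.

The aluminium has the larger α, so on heating it would change length more than the titanium alloy if both were free. The rigid plates force a common final length, so the aluminium is put into compression and the titanium alloy into tension, with equal and opposite forces P (no external load).
Equating the net (thermal + elastic) strains gives |α₁ − α₂|·ΔT = P·[1/(A₁E₁) + 1/(A₂E₂)].
|α₁ − α₂|·ΔT = 14.2×10⁻⁶ × 144 = 0.002045.
1/(A₁E₁) + 1/(A₂E₂) = 1/(1250×107×10³) + 1/(2400×71×10³) = 1.335×10⁻⁸ N⁻¹.
So P = 0.002045 / 1.335×10⁻⁸ = 153.2 kN.
σ_{aluminium} = P/A₂ = 153200/2400 = 63.84 MPa, compressive.

σ ≈ 63.8 MPa (compressive)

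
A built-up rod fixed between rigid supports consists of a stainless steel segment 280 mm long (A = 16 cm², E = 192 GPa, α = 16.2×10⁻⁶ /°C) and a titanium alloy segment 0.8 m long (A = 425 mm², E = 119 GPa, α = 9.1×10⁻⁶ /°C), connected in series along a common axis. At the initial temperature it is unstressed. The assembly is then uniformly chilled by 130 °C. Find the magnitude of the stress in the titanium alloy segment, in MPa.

If the supports were absent, the total length change would be Σ αᵢΔT Lᵢ = 16.2×10⁻⁶×130×280 + 9.1×10⁻⁶×130×800 = 1.536 mm.
The rigid supports impose zero overall length change; the single axial force P common to all segments must satisfy P Σ Lᵢ/(AᵢEᵢ) = δ_free.
The series flexibility is Σ Lᵢ/(AᵢEᵢ) = 280/(1600×192×10³) + 800/(425×119×10³) = 1.673×10⁻⁵ mm/N.
Hence P = δ_free / Σ(L/AE) = 1.536/1.673×10⁻⁵ = 91.82 kN (tensile).
σ_{titanium alloy} = P / A = 91820 / 425 = 216 MPa.

σ ≈ 216 MPa (tensile)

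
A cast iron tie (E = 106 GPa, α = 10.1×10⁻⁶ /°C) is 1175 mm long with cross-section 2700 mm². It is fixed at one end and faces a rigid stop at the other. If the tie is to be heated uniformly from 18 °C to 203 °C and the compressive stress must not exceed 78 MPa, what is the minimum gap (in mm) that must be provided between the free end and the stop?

With no wall the tie would lengthen by αΔT L = 10.1×10⁻⁶ × 185 × 1175 = 2.195 mm.
A stress of 78 MPa corresponds to the wall pushing the tie back by σL/E = 78×1175/(106×10³) = 0.8646 mm.
So the gap has to take up the difference, g_min = δ_free − σL/E = 2.195 − 0.8646 = 1.331 mm.

g ≈ 1.33 mm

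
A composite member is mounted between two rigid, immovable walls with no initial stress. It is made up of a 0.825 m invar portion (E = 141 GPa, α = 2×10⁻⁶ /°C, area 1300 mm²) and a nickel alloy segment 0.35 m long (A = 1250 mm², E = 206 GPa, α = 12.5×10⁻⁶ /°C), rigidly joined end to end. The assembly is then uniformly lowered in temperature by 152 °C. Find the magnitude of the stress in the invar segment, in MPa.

Free thermal contraction of the whole bar: Σ αᵢΔT Lᵢ = 2×10⁻⁶×152×825 + 12.5×10⁻⁶×152×350 = 0.9158 mm.
Since the ends are fixed, an axial force P builds up, equal in every segment, with P · Σ Lᵢ/(AᵢEᵢ) = δ_free.
The series flexibility is Σ Lᵢ/(AᵢEᵢ) = 825/(1300×141×10³) + 350/(1250×206×10³) = 5.86×10⁻⁶ mm/N.
Hence P = δ_free / Σ(L/AE) = 0.9158/5.86×10⁻⁶ = 156.3 kN (tensile).
σ_{invar} = P / A = 156300 / 1300 = 120.2 MPa.

σ ≈ 120 MPa (tensile)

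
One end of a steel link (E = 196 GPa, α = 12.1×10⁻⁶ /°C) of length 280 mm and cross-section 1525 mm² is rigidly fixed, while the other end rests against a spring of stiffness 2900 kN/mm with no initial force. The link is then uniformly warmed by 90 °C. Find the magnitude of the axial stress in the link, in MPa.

If the spring were absent the link would lengthen by αΔT L = 12.1×10⁻⁶ × 90 × 280 = 0.3049 mm.
Let P be the compressive force at the spring. The link shortens elastically by PL/(AE) and the spring compresses by P/k; together these equal δ_free.
P [ L/(AE) + 1/k ] = δ_free → P [ 280/(1525×196×10³) + 1/(2900×10³) ] = 0.3049.
P = 0.3049 / 1.282×10⁻⁶ = 237900 N.
σ = P/A = 237900/1525 = 156 MPa.

σ ≈ 156 MPa (compressive)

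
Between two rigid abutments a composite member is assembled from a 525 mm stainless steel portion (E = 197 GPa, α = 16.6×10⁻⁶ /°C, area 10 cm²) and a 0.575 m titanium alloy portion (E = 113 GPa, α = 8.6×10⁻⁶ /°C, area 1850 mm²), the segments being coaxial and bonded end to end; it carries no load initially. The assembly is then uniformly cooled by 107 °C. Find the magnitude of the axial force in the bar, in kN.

Free thermal contraction of the whole bar: Σ αᵢΔT Lᵢ = 16.6×10⁻⁶×107×525 + 8.6×10⁻⁶×107×575 = 1.462 mm.
The walls prevent any net length change, so an axial force P (same in every segment) develops. Compatibility: P · Σ Lᵢ/(AᵢEᵢ) = δ_free.
The series flexibility is Σ Lᵢ/(AᵢEᵢ) = 525/(1000×197×10³) + 575/(1850×113×10³) = 5.416×10⁻⁶ mm/N.
Hence P = δ_free / Σ(L/AE) = 1.462/5.416×10⁻⁶ = 269.9 kN (tensile).

P ≈ 270 kN (tensile)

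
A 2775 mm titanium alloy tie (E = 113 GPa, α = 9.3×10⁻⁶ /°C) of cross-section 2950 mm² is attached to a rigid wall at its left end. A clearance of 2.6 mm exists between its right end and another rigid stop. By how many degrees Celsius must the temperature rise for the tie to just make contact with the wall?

ΔT ≈ 101 °C

Contact occurs when the free expansion equals the gap: αΔT L = 2.6 mm.
So ΔT = g/(αL) = 2.6/(9.3×10⁻⁶ × 2775) = 100.7 °C.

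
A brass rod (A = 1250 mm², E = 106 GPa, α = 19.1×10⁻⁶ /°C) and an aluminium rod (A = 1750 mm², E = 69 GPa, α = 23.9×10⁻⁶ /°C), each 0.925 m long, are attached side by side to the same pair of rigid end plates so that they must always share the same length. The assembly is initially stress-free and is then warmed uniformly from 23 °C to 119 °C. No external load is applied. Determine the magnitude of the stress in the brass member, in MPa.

Equilibrium of a rigid end plate with no external load gives equal and opposite internal forces ±P in the two members. Since α_{aluminium} > α_{brass}, heating drives the aluminium into compression and the brass into tension.
Setting the final lengths equal and cancelling L: (α₁ − α₂)ΔT = P/(A₁E₁) + P/(A₂E₂).
|α₁ − α₂|·ΔT = 4.8×10⁻⁶ × 96 = 0.0004608.
1/(A₁E₁) + 1/(A₂E₂) = 1/(1250×106×10³) + 1/(1750×69×10³) = 1.583×10⁻⁸ N⁻¹.
P = 0.0004608 / 1.583×10⁻⁸ = 29110 N = 29.11 kN.
σ_{brass} = P/A₁ = 29110/1250 = 23.29 MPa, tensile.

σ ≈ 23.3 MPa (tensile)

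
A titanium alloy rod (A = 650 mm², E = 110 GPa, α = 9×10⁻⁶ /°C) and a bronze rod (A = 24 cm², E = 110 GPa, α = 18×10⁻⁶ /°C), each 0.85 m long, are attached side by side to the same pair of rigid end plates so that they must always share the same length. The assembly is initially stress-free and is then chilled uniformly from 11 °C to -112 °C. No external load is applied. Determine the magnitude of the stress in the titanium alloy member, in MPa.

Equilibrium of a rigid end plate with no external load gives equal and opposite internal forces ±P in the two members. Since α_{bronze} > α_{titanium alloy}, cooling drives the bronze into tension and the titanium alloy into compression.
Compatibility of the two members (thermal + elastic change equal): (α₁ − α₂)ΔT = P·[1/(A₁E₁) + 1/(A₂E₂)].
|α₁ − α₂|·ΔT = 9×10⁻⁶ × 123 = 0.001107.
1/(A₁E₁) + 1/(A₂E₂) = 1/(650×110×10³) + 1/(2400×110×10³) = 1.777×10⁻⁸ N⁻¹.
P = 0.001107 / 1.777×10⁻⁸ = 62280 N = 62.28 kN.
σ_{titanium alloy} = P/A₁ = 62280/650 = 95.82 MPa, compressive.

σ ≈ 95.8 MPa (compressive)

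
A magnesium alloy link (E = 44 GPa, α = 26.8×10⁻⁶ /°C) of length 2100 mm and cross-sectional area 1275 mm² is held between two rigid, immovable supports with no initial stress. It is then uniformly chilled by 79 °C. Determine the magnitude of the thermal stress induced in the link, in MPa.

With length fixed, the mechanical strain must cancel the thermal strain αΔT = 26.8×10⁻⁶ × 79 = 2117.2×10⁻⁶.
σ = EαΔT = 44×10³ × 26.8×10⁻⁶ × 79 = 93.16 MPa (tensile; the link is trying to contract).

σ ≈ 93.2 MPa (tensile)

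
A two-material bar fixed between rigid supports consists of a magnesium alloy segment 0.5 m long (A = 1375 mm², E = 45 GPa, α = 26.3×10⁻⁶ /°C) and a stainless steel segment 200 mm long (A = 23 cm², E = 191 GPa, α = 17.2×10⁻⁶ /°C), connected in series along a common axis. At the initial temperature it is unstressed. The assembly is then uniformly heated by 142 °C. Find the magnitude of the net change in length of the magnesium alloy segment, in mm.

Free thermal expansion of the whole bar: Σ αᵢΔT Lᵢ = 26.3×10⁻⁶×142×500 + 17.2×10⁻⁶×142×200 = 2.356 mm.
The rigid supports impose zero overall length change; the single axial force P common to all segments must satisfy P Σ Lᵢ/(AᵢEᵢ) = δ_free.
The series flexibility is Σ Lᵢ/(AᵢEᵢ) = 500/(1375×45×10³) + 200/(2300×191×10³) = 8.536×10⁻⁶ mm/N.
So P = 2.356 / 8.536×10⁻⁶ = 276 kN, compressive.
For the magnesium alloy segment, free thermal change = 26.3×10⁻⁶×142×500 = 1.867 mm and elastic change from P = 276000×500/(1375×45×10³) = 2.23 mm; these oppose, so the net change is 0.363 mm (segment shortens).

|ΔL| ≈ 0.363 mm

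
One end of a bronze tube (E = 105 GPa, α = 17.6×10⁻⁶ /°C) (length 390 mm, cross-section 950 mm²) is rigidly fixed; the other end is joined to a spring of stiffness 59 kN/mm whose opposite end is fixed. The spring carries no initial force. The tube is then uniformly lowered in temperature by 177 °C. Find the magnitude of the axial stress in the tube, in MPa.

σ ≈ 61.3 MPa (tensile)

Free thermal contraction: δ_free = αΔT L = 17.6×10⁻⁶ × 177 × 390 = 1.215 mm.
Let P be the tensile force in the spring. The tube extends elastically by PL/(AE) and the spring stretches by P/k; together these equal δ_free.
So P = δ_free / [L/(AE) + 1/k] = 1.215 / [ 390/(950×105×10³) + 1/(59×10³) ].
P = 1.215 / 2.086×10⁻⁵ = 58240 N.
σ = P/A = 58240/950 = 61.31 MPa.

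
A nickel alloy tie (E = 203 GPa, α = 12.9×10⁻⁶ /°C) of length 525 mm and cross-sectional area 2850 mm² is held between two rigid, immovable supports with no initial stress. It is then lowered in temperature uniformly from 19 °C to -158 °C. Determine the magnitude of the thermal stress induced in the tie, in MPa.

The supports are rigid, so the total axial strain is zero. The restrained thermal strain is ε = αΔT = 12.9×10⁻⁶ × 177 = 2283.3×10⁻⁶.
σ = EαΔT = 203×10³ × 12.9×10⁻⁶ × 177 = 463.5 MPa (tensile; the tie is trying to contract).

σ ≈ 464 MPa (tensile)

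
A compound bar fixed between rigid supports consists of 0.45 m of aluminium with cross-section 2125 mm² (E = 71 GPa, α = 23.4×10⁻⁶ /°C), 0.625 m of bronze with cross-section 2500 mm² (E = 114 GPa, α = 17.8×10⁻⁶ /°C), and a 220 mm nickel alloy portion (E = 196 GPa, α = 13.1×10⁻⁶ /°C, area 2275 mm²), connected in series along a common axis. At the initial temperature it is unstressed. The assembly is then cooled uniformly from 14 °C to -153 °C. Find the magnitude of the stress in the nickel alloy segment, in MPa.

If the supports were absent, the total length change would be Σ αᵢΔT Lᵢ = 23.4×10⁻⁶×167×450 + 17.8×10⁻⁶×167×625 + 13.1×10⁻⁶×167×220 = 4.098 mm.
Since the ends are fixed, an axial force P builds up, equal in every segment, with P · Σ Lᵢ/(AᵢEᵢ) = δ_free.
Σ Lᵢ/(AᵢEᵢ) = 450/(2125×71×10³) + 625/(2500×114×10³) + 220/(2275×196×10³) = 5.669×10⁻⁶ mm/N.
P = 4.098 / 5.669×10⁻⁶ = 722800 N = 722.8 kN, tensile.
σ_{nickel alloy} = P / A = 722800 / 2275 = 317.7 MPa.

σ ≈ 318 MPa (tensile)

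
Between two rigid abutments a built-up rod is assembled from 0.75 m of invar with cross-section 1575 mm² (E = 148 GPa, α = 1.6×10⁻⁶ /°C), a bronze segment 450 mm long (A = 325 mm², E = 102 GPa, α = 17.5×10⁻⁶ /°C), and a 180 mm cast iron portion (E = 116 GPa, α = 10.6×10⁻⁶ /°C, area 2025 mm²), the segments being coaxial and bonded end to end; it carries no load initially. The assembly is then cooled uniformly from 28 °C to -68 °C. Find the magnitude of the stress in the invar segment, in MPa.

If the supports were absent, the total length change would be Σ αᵢΔT Lᵢ = 1.6×10⁻⁶×96×750 + 17.5×10⁻⁶×96×450 + 10.6×10⁻⁶×96×180 = 1.054 mm.
Since the ends are fixed, an axial force P builds up, equal in every segment, with P · Σ Lᵢ/(AᵢEᵢ) = δ_free.
Σ Lᵢ/(AᵢEᵢ) = 750/(1575×148×10³) + 450/(325×102×10³) + 180/(2025×116×10³) = 1.756×10⁻⁵ mm/N.
Hence P = δ_free / Σ(L/AE) = 1.054/1.756×10⁻⁵ = 60.05 kN (tensile).
σ_{invar} = P / A = 60050 / 1575 = 38.13 MPa.

σ ≈ 38.1 MPa (tensile)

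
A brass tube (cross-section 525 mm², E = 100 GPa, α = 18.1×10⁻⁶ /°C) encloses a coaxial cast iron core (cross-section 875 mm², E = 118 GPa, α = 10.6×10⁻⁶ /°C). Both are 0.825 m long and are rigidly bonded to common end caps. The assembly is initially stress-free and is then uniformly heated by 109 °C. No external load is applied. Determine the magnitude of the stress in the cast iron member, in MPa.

σ ≈ 32.5 MPa (tensile)

The brass has the larger α, so on heating it would change length more than the cast iron if both were free. The rigid plates force a common final length, so the brass is put into compression and the cast iron into tension, with equal and opposite forces P (no external load).
Setting the final lengths equal and cancelling L: (α₁ − α₂)ΔT = P/(A₁E₁) + P/(A₂E₂).
|α₁ − α₂|·ΔT = 7.5×10⁻⁶ × 109 = 0.0008175.
1/(A₁E₁) + 1/(A₂E₂) = 1/(525×100×10³) + 1/(875×118×10³) = 2.873×10⁻⁸ N⁻¹.
So P = 0.0008175 / 2.873×10⁻⁸ = 28.45 kN.
σ_{cast iron} = P/A₂ = 28450/875 = 32.52 MPa, tensile.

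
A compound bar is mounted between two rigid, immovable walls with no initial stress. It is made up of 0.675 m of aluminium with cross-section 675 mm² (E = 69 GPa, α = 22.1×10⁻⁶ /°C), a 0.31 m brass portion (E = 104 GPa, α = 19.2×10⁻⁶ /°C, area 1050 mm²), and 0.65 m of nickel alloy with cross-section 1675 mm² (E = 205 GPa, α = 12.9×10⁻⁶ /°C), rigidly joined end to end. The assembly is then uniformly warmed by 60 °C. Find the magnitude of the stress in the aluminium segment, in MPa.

σ ≈ 135 MPa (compressive)

With the walls removed the bar would change length by δ_free = Σ αᵢΔT Lᵢ = 22.1×10⁻⁶×60×675 + 19.2×10⁻⁶×60×310 + 12.9×10⁻⁶×60×650 = 1.755 mm.
Since the ends are fixed, an axial force P builds up, equal in every segment, with P · Σ Lᵢ/(AᵢEᵢ) = δ_free.
The series flexibility is Σ Lᵢ/(AᵢEᵢ) = 675/(675×69×10³) + 310/(1050×104×10³) + 650/(1675×205×10³) = 1.922×10⁻⁵ mm/N.
So P = 1.755 / 1.922×10⁻⁵ = 91.3 kN, compressive.
σ_{aluminium} = P / A = 91300 / 675 = 135.3 MPa.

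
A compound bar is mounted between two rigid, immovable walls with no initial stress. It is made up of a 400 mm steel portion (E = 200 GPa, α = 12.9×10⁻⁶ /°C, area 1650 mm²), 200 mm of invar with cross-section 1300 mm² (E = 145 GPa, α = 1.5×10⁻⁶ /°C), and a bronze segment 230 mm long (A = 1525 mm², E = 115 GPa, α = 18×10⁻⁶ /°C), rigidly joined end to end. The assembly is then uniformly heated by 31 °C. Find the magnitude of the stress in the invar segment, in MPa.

σ ≈ 63.9 MPa (compressive)

If the supports were absent, the total length change would be Σ αᵢΔT Lᵢ = 12.9×10⁻⁶×31×400 + 1.5×10⁻⁶×31×200 + 18×10⁻⁶×31×230 = 0.2976 mm.
The rigid supports impose zero overall length change; the single axial force P common to all segments must satisfy P Σ Lᵢ/(AᵢEᵢ) = δ_free.
The series flexibility is Σ Lᵢ/(AᵢEᵢ) = 400/(1650×200×10³) + 200/(1300×145×10³) + 230/(1525×115×10³) = 3.585×10⁻⁶ mm/N.
P = 0.2976 / 3.585×10⁻⁶ = 83020 N = 83.02 kN, compressive.
σ_{invar} = P / A = 83020 / 1300 = 63.86 MPa.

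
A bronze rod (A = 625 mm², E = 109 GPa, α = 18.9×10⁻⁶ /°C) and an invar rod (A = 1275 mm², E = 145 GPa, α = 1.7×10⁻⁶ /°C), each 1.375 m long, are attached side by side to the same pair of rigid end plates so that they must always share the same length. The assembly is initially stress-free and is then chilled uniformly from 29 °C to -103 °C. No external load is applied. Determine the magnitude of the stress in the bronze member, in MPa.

The bronze has the larger α, so on cooling it would change length more than the invar if both were free. The rigid plates force a common final length, so the bronze is put into tension and the invar into compression, with equal and opposite forces P (no external load).
Compatibility of the two members (thermal + elastic change equal): (α₁ − α₂)ΔT = P·[1/(A₁E₁) + 1/(A₂E₂)].
|α₁ − α₂|·ΔT = 17.2×10⁻⁶ × 132 = 0.00227.
1/(A₁E₁) + 1/(A₂E₂) = 1/(625×109×10³) + 1/(1275×145×10³) = 2.009×10⁻⁸ N⁻¹.
P = 0.00227 / 2.009×10⁻⁸ = 113000 N = 113 kN.
σ_{bronze} = P/A₁ = 113000/625 = 180.8 MPa, tensile.

σ ≈ 181 MPa (tensile)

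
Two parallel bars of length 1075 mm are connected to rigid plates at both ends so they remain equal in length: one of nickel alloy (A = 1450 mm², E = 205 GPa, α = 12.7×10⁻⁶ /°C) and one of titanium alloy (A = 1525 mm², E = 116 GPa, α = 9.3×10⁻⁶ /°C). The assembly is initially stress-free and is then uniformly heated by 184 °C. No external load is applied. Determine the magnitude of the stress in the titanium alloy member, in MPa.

σ ≈ 45.5 MPa (tensile)

The nickel alloy has the larger α, so on heating it would change length more than the titanium alloy if both were free. The rigid plates force a common final length, so the nickel alloy is put into compression and the titanium alloy into tension, with equal and opposite forces P (no external load).
Setting the final lengths equal and cancelling L: (α₁ − α₂)ΔT = P/(A₁E₁) + P/(A₂E₂).
|α₁ − α₂|·ΔT = 3.4×10⁻⁶ × 184 = 0.0006256.
1/(A₁E₁) + 1/(A₂E₂) = 1/(1450×205×10³) + 1/(1525×116×10³) = 9.017×10⁻⁹ N⁻¹.
P = 0.0006256 / 9.017×10⁻⁹ = 69380 N = 69.38 kN.
σ_{titanium alloy} = P/A₂ = 69380/1525 = 45.49 MPa, tensile.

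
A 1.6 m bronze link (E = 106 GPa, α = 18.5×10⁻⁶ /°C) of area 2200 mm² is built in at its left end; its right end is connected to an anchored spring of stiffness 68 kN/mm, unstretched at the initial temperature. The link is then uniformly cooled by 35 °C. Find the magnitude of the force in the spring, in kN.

If the spring were absent the link would shorten by αΔT L = 18.5×10⁻⁶ × 35 × 1600 = 1.036 mm.
Let P be the tensile force in the spring. The link extends elastically by PL/(AE) and the spring stretches by P/k; together these equal δ_free.
P [ L/(AE) + 1/k ] = δ_free → P [ 1600/(2200×106×10³) + 1/(68×10³) ] = 1.036.
P = 1.036 / 2.157×10⁻⁵ = 48040 N.

P ≈ 48 kN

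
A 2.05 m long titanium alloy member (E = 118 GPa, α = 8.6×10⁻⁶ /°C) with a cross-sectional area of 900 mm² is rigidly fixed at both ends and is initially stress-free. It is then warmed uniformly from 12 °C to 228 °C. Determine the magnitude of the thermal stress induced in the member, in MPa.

σ ≈ 219 MPa (compressive)

The supports are rigid, so the total axial strain is zero. The restrained thermal strain is ε = αΔT = 8.6×10⁻⁶ × 216 = 1857.6×10⁻⁶.
σ = EαΔT = 118×10³ × 8.6×10⁻⁶ × 216 = 219.2 MPa (compressive; the member is trying to expand).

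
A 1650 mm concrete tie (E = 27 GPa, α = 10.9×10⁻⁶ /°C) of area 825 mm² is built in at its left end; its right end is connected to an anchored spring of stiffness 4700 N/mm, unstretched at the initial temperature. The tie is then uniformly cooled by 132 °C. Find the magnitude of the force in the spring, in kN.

P ≈ 8.28 kN

If the spring were absent the tie would shorten by αΔT L = 10.9×10⁻⁶ × 132 × 1650 = 2.374 mm.
With a force P in the spring, the elastic change of the tie is PL/(AE) and that of the spring is P/k; compatibility requires their sum to equal δ_free.
So P = δ_free / [L/(AE) + 1/k] = 2.374 / [ 1650/(825×27×10³) + 1/(4700) ].
P = 2.374 / 0.0002868 = 8276 N.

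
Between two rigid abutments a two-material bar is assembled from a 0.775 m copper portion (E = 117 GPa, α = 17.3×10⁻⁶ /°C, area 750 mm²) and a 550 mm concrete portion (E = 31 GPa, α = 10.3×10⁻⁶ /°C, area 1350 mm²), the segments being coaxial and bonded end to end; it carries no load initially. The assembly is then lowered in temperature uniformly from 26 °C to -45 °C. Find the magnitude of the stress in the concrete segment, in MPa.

σ ≈ 45.6 MPa (tensile)

If the supports were absent, the total length change would be Σ αᵢΔT Lᵢ = 17.3×10⁻⁶×71×775 + 10.3×10⁻⁶×71×550 = 1.354 mm.
The rigid supports impose zero overall length change; the single axial force P common to all segments must satisfy P Σ Lᵢ/(AᵢEᵢ) = δ_free.
The series flexibility is Σ Lᵢ/(AᵢEᵢ) = 775/(750×117×10³) + 550/(1350×31×10³) = 2.197×10⁻⁵ mm/N.
So P = 1.354 / 2.197×10⁻⁵ = 61.62 kN, tensile.
σ_{concrete} = P / A = 61620 / 1350 = 45.65 MPa.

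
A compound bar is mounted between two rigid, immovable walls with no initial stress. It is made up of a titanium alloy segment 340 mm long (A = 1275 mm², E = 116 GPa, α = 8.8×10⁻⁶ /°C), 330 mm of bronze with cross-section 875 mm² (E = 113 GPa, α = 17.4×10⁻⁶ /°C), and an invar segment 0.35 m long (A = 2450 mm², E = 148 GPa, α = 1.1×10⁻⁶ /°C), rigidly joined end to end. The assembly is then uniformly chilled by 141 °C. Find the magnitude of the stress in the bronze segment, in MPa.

σ ≈ 223 MPa (tensile)

With the walls removed the bar would change length by δ_free = Σ αᵢΔT Lᵢ = 8.8×10⁻⁶×141×340 + 17.4×10⁻⁶×141×330 + 1.1×10⁻⁶×141×350 = 1.286 mm.
Since the ends are fixed, an axial force P builds up, equal in every segment, with P · Σ Lᵢ/(AᵢEᵢ) = δ_free.
The series flexibility is Σ Lᵢ/(AᵢEᵢ) = 340/(1275×116×10³) + 330/(875×113×10³) + 350/(2450×148×10³) = 6.602×10⁻⁶ mm/N.
P = 1.286 / 6.602×10⁻⁶ = 194800 N = 194.8 kN, tensile.
σ_{bronze} = P / A = 194800 / 875 = 222.6 MPa.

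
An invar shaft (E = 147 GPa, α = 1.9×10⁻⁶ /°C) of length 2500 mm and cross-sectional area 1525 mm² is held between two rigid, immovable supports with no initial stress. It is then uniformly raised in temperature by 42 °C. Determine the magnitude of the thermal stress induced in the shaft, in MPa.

σ ≈ 11.7 MPa (compressive)

Because both ends are immovable the net strain is zero, and the suppressed thermal strain is αΔT = 1.9×10⁻⁶ × 42 = 79.8×10⁻⁶.
The stress required to suppress this strain is σ = Eε = 147×10³ × 79.8×10⁻⁶ = 11.73 MPa, compressive since the shaft is trying to expand.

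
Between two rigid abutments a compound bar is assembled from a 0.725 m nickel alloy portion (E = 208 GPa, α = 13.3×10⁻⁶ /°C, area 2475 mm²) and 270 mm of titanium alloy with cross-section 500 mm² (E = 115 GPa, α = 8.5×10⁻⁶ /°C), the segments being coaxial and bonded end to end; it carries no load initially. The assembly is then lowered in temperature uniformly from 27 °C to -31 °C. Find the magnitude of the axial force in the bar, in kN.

Free thermal contraction of the whole bar: Σ αᵢΔT Lᵢ = 13.3×10⁻⁶×58×725 + 8.5×10⁻⁶×58×270 = 0.6924 mm.
Since the ends are fixed, an axial force P builds up, equal in every segment, with P · Σ Lᵢ/(AᵢEᵢ) = δ_free.
Σ Lᵢ/(AᵢEᵢ) = 725/(2475×208×10³) + 270/(500×115×10³) = 6.104×10⁻⁶ mm/N.
So P = 0.6924 / 6.104×10⁻⁶ = 113.4 kN, tensile.

P ≈ 113 kN (tensile)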